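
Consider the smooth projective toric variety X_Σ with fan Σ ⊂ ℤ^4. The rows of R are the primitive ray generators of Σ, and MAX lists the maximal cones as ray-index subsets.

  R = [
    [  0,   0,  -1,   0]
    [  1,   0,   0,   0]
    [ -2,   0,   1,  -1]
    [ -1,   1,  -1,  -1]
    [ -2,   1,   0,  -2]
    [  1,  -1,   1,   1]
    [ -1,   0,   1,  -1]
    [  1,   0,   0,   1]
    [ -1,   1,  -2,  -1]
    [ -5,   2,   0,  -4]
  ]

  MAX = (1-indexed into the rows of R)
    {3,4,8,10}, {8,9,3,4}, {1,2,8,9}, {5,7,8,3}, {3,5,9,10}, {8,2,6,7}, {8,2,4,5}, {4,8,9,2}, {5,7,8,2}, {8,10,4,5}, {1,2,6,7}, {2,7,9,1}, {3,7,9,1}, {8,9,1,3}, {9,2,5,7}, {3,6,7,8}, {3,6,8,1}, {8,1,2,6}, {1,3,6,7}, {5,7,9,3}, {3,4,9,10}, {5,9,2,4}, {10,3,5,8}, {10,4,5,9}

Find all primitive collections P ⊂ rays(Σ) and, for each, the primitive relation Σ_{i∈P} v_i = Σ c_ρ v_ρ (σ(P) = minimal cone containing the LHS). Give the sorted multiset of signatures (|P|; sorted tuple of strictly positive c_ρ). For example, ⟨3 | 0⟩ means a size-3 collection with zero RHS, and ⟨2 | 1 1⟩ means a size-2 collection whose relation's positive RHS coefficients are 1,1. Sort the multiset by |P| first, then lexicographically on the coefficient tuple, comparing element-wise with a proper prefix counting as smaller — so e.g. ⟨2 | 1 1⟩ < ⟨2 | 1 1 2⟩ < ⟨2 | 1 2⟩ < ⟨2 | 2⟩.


16 collections generate NE(X_Σ); each relation:

  P={4,6}:  v_{4} + v_{6} = 0  so sig = ⟨2 | 0⟩
  P={1,4}:  v_{1} + v_{4} = v_{9}  so sig = ⟨2 | 1⟩
  P={2,3}:  v_{2} + v_{3} = v_{7}  so sig = ⟨2 | 1⟩
  P={4,7}:  v_{4} + v_{7} = v_{5}  so sig = ⟨2 | 1⟩
  P={5,6}:  v_{5} + v_{6} = v_{7}  so sig = ⟨2 | 1⟩
  P={6,9}:  v_{6} + v_{9} = v_{1}  so sig = ⟨2 | 1⟩
  P={1,5}:  v_{1} + v_{5} = v_{7} + v_{9}  so sig = ⟨2 | 1 1⟩
  P={6,10}:  v_{6} + v_{10} = v_{3} + v_{5}  so sig = ⟨2 | 1 1⟩
  P={1,10}:  v_{1} + v_{10} = v_{3} + v_{5} + v_{9}  so sig = ⟨2 | 1 1 1⟩
  P={7,10}:  v_{7} + v_{10} = v_{3} + 2·v_{5}  so sig = ⟨2 | 1 2⟩
  P={2,10}:  v_{2} + v_{10} = 2·v_{5}  so sig = ⟨2 | 2⟩
  P={1,7,8}:  v_{1} + v_{7} + v_{8} = 0  so sig = ⟨3 | 0⟩
  P={3,4,5}:  v_{3} + v_{4} + v_{5} = v_{10}  so sig = ⟨3 | 1⟩
  P={7,8,9}:  v_{7} + v_{8} + v_{9} = v_{4}  so sig = ⟨3 | 1⟩
  P={8,9,10}:  v_{8} + v_{9} + v_{10} = v_{3} + 3·v_{4}  so sig = ⟨3 | 1 3⟩
  P={5,8,9}:  v_{5} + v_{8} + v_{9} = 2·v_{4}  so sig = ⟨3 | 2⟩

Hence PRS(X_Σ) =
    |P|=2: 11 collections, coeffs (), (1), (1), (1), (1), (1), (1,1), (1,1), (1,1,1), (1,2), (2)
    |P|=3: 5 collections, coeffs (), (1), (1), (1,3), (2)


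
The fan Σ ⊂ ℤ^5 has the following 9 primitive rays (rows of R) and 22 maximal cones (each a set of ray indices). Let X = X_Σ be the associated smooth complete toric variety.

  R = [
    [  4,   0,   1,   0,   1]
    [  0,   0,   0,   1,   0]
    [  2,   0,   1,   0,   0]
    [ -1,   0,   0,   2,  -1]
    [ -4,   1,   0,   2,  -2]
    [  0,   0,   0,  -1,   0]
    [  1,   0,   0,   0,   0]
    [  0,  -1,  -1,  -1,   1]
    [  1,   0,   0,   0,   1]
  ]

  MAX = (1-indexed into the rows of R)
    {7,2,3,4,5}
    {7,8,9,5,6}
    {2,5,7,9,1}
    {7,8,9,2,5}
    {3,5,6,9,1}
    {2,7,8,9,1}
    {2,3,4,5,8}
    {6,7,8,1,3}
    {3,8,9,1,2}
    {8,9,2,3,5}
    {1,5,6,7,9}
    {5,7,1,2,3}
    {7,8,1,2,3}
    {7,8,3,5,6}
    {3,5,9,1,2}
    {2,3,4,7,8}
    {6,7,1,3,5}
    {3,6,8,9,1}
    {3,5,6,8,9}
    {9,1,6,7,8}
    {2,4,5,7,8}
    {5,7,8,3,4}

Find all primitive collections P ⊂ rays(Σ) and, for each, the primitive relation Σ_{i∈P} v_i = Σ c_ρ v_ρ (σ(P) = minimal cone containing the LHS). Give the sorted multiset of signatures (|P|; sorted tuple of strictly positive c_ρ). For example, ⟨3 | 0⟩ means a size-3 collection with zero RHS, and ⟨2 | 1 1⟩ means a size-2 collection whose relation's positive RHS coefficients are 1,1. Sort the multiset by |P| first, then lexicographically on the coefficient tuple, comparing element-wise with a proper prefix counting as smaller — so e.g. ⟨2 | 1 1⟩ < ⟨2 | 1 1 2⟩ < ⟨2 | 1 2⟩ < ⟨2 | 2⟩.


Primitive collections (7):

  • {2,6}:  v_{2} + v_{6} = 0  →  sig = ⟨2 | 0⟩
  • {4,6}:  v_{4} + v_{6} = v_{3} + v_{5} + v_{7} + v_{8}  →  sig = ⟨2 | 1 1 1 1⟩
  • {1,4}:  v_{1} + v_{4} = 2·v_{2} + v_{3} + v_{7}  →  sig = ⟨2 | 1 1 2⟩
  • {4,9}:  v_{4} + v_{9} = 2·v_{2}  →  sig = ⟨2 | 2⟩
  • {1,5,8}:  v_{1} + v_{5} + v_{8} = v_{2}  →  sig = ⟨3 | 1⟩
  • {3,7,9}:  v_{3} + v_{7} + v_{9} = v_{1}  →  sig = ⟨3 | 1⟩
  • {2,3,5,7,8}:  v_{2} + v_{3} + v_{5} + v_{7} + v_{8} = v_{4}  →  sig = ⟨5 | 1⟩

Hence PRS(X_Σ) =
    ⟨2 | 0⟩
    ⟨2 | 1 1 1 1⟩
    ⟨2 | 1 1 2⟩
    ⟨2 | 2⟩
    ⟨3 | 1⟩
    ⟨3 | 1⟩
    ⟨5 | 1⟩


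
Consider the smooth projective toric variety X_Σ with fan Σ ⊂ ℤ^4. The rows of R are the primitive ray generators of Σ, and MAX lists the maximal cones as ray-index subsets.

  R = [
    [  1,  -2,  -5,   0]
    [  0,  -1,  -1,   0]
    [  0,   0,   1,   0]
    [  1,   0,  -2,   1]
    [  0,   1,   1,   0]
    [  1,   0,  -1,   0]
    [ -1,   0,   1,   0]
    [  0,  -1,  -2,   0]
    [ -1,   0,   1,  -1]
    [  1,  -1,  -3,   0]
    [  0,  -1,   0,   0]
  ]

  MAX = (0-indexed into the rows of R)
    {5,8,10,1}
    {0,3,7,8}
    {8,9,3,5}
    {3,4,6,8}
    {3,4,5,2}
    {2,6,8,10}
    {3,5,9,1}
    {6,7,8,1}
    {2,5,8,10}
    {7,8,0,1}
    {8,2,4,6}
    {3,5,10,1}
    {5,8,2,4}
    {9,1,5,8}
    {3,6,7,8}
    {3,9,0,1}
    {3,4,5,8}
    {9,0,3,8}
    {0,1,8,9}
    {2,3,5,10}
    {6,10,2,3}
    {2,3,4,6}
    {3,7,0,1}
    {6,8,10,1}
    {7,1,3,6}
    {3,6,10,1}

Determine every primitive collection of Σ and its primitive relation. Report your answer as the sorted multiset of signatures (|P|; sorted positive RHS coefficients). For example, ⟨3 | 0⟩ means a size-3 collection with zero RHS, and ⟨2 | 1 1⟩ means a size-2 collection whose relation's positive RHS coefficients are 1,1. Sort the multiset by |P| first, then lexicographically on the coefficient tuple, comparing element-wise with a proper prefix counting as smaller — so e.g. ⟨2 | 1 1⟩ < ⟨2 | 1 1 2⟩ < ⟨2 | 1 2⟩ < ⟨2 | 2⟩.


21 minimal non-faces of Δ(Σ) (on 11 rays):

  {1,4}:  v_{1} + v_{4} = 0  →  sig = ⟨2 | 0⟩
  {5,6}:  v_{5} + v_{6} = 0  →  sig = ⟨2 | 0⟩
  {1,2}:  v_{1} + v_{2} = v_{10}  →  sig = ⟨2 | 1⟩
  {2,7}:  v_{2} + v_{7} = v_{1}  →  sig = ⟨2 | 1⟩
  {4,10}:  v_{4} + v_{10} = v_{2}  →  sig = ⟨2 | 1⟩
  {5,7}:  v_{5} + v_{7} = v_{9}  →  sig = ⟨2 | 1⟩
  {6,9}:  v_{6} + v_{9} = v_{7}  →  sig = ⟨2 | 1⟩
  {7,9}:  v_{7} + v_{9} = v_{0}  →  sig = ⟨2 | 1⟩
  {0,2}:  v_{0} + v_{2} = v_{1} + v_{9}  →  sig = ⟨2 | 1 1⟩
  {2,9}:  v_{2} + v_{9} = v_{1} + v_{5}  →  sig = ⟨2 | 1 1⟩
  {4,7}:  v_{4} + v_{7} = v_{3} + v_{8}  →  sig = ⟨2 | 1 1⟩
  {0,4}:  v_{0} + v_{4} = v_{3} + v_{8} + v_{9}  →  sig = ⟨2 | 1 1 1⟩
  {4,9}:  v_{4} + v_{9} = v_{3} + v_{5} + v_{8}  →  sig = ⟨2 | 1 1 1⟩
  {0,10}:  v_{0} + v_{10} = 2·v_{1} + v_{9}  →  sig = ⟨2 | 1 2⟩
  {9,10}:  v_{9} + v_{10} = 2·v_{1} + v_{5}  →  sig = ⟨2 | 1 2⟩
  {0,5}:  v_{0} + v_{5} = 2·v_{9}  →  sig = ⟨2 | 2⟩
  {0,6}:  v_{0} + v_{6} = 2·v_{7}  →  sig = ⟨2 | 2⟩
  {7,10}:  v_{7} + v_{10} = 2·v_{1}  →  sig = ⟨2 | 2⟩
  {2,3,8}:  v_{2} + v_{3} + v_{8} = 0  →  sig = ⟨3 | 0⟩
  {1,3,8}:  v_{1} + v_{3} + v_{8} = v_{7}  →  sig = ⟨3 | 1⟩
  {3,8,10}:  v_{3} + v_{8} + v_{10} = v_{1}  →  sig = ⟨3 | 1⟩

so the primitive-relation signature multiset is
    ⟨2 | 0⟩
    ⟨2 | 0⟩
    ⟨2 | 1⟩
    ⟨2 | 1⟩
    ⟨2 | 1⟩
    ⟨2 | 1⟩
    ⟨2 | 1⟩
    ⟨2 | 1⟩
    ⟨2 | 1 1⟩
    ⟨2 | 1 1⟩
    ⟨2 | 1 1⟩
    ⟨2 | 1 1 1⟩
    ⟨2 | 1 1 1⟩
    ⟨2 | 1 2⟩
    ⟨2 | 1 2⟩
    ⟨2 | 2⟩
    ⟨2 | 2⟩
    ⟨2 | 2⟩
    ⟨3 | 0⟩
    ⟨3 | 1⟩
    ⟨3 | 1⟩


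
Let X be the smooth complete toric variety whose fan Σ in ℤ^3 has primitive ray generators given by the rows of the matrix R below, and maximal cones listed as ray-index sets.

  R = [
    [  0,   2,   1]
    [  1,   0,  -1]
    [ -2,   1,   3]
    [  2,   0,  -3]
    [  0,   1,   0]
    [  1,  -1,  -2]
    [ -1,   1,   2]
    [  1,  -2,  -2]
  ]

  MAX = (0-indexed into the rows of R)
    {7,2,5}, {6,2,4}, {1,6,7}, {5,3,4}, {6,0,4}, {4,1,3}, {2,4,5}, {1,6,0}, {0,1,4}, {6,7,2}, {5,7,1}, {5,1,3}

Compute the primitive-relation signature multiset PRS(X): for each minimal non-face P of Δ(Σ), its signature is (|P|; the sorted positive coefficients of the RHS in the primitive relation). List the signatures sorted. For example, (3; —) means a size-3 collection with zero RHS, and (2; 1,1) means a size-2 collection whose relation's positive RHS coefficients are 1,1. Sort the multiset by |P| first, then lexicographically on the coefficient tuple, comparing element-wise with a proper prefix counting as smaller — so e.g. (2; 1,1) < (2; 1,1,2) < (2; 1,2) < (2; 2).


Σ has 12 primitive collections:

  P={5,6}:  v_{5} + v_{6} = 0  →  sig = (2; —)
  P={0,7}:  v_{0} + v_{7} = v_{1}  →  sig = (2; 1)
  P={1,2}:  v_{1} + v_{2} = v_{6}  →  sig = (2; 1)
  P={2,3}:  v_{2} + v_{3} = v_{4}  →  sig = (2; 1)
  P={4,7}:  v_{4} + v_{7} = v_{5}  →  sig = (2; 1)
  P={0,5}:  v_{0} + v_{5} = v_{1} + v_{4}  →  sig = (2; 1,1)
  P={3,6}:  v_{3} + v_{6} = v_{1} + v_{4}  →  sig = (2; 1,1)
  P={0,2}:  v_{0} + v_{2} = v_{4} + 2·v_{6}  →  sig = (2; 1,2)
  P={3,7}:  v_{3} + v_{7} = v_{1} + 2·v_{5}  →  sig = (2; 1,2)
  P={0,3}:  v_{0} + v_{3} = 2·v_{1} + 2·v_{4}  →  sig = (2; 2,2)
  P={1,4,5}:  v_{1} + v_{4} + v_{5} = v_{3}  →  sig = (3; 1)
  P={1,4,6}:  v_{1} + v_{4} + v_{6} = v_{0}  →  sig = (3; 1)

Hence PRS(X_Σ) =
    |P|=2: 10 collections, coeffs (), (1), (1), (1), (1), (1,1), (1,1), (1,2), (1,2), (2,2)
    |P|=3: 2 collections, coeffs (1), (1)


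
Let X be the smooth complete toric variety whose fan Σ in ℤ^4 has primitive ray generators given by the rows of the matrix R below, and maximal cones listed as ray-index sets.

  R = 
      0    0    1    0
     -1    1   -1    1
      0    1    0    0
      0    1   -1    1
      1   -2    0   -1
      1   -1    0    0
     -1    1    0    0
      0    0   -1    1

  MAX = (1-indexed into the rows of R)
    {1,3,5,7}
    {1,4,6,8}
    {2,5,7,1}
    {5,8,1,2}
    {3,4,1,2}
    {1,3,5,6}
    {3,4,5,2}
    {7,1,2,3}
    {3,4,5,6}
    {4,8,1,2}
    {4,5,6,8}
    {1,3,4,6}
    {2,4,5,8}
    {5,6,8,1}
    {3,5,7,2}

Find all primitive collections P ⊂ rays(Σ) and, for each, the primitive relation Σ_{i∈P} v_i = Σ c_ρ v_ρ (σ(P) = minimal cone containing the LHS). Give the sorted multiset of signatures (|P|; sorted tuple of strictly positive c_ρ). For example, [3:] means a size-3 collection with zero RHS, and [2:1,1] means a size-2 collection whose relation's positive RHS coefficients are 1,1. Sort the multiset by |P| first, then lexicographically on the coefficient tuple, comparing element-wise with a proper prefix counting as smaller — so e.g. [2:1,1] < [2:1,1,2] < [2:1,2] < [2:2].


|primitive collections| = 7. Relations:

  {6,7}:  v_{6} + v_{7} = 0  ⟹  sig = [2:]
  {2,6}:  v_{2} + v_{6} = v_{8}  ⟹  sig = [2:1]
  {3,8}:  v_{3} + v_{8} = v_{4}  ⟹  sig = [2:1]
  {7,8}:  v_{7} + v_{8} = v_{2}  ⟹  sig = [2:1]
  {4,7}:  v_{4} + v_{7} = v_{2} + v_{3}  ⟹  sig = [2:1,1]
  {1,4,5}:  v_{1} + v_{4} + v_{5} = v_{6}  ⟹  sig = [3:1]
  {1,2,3,5}:  v_{1} + v_{2} + v_{3} + v_{5} = 0  ⟹  sig = [4:]

Hence PRS(X_Σ) =
    |P|=2: 5 collections, coeffs (), (1), (1), (1), (1,1)
    |P|=3: 1 collection, coeffs (1)
    |P|=4: 1 collection, coeffs ()


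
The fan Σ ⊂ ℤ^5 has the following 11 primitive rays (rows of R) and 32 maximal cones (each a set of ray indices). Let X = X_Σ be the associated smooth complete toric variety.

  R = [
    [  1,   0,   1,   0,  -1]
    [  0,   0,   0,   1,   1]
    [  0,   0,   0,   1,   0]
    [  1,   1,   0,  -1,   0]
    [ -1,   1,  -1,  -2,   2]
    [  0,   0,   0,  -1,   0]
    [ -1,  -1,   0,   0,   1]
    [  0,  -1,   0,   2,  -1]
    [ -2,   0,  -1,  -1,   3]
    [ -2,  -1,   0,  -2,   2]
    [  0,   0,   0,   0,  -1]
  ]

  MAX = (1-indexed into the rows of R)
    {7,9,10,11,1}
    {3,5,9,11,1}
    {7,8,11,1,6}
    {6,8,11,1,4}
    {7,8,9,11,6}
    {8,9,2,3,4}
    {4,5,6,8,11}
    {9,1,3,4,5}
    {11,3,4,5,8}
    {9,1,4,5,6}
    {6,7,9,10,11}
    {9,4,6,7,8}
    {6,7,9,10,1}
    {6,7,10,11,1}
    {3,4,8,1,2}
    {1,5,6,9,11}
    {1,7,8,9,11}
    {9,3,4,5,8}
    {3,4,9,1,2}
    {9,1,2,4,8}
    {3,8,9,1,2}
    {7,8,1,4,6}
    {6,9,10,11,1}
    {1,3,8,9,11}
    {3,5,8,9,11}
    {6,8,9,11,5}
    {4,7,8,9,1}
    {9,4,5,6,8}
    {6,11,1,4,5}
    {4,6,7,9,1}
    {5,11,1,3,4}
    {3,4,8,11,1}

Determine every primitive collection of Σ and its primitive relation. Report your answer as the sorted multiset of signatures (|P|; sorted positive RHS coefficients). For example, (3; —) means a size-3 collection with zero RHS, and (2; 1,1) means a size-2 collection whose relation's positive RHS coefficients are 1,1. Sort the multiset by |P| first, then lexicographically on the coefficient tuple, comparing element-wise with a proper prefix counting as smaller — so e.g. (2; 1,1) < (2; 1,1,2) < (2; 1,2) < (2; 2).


18 minimal non-faces of Δ(Σ) (on 11 rays):

  P={3,6}:  v_{3} + v_{6} = 0  ⇒ sig = (2; —)
  P={2,11}:  v_{2} + v_{11} = v_{3}  ⇒ sig = (2; 1)
  P={5,7}:  v_{5} + v_{7} = v_{6} + v_{9}  ⇒ sig = (2; 1,1)
  P={2,5}:  v_{2} + v_{5} = v_{3} + v_{4} + v_{9}  ⇒ sig = (2; 1,1,1)
  P={2,10}:  v_{2} + v_{10} = v_{1} + v_{7} + v_{9}  ⇒ sig = (2; 1,1,1)
  P={3,7}:  v_{3} + v_{7} = v_{1} + v_{8} + v_{9}  ⇒ sig = (2; 1,1,1)
  P={2,6}:  v_{2} + v_{6} = v_{1} + v_{4} + v_{8} + v_{9}  ⇒ sig = (2; 1,1,1,1)
  P={3,10}:  v_{3} + v_{10} = v_{1} + v_{7} + v_{9} + v_{11}  ⇒ sig = (2; 1,1,1,1)
  P={4,10}:  v_{4} + v_{10} = v_{1} + 2·v_{6} + v_{9}  ⇒ sig = (2; 1,1,2)
  P={5,10}:  v_{5} + v_{10} = v_{1} + 2·v_{6} + 2·v_{9} + v_{11}  ⇒ sig = (2; 1,1,2,2)
  P={8,10}:  v_{8} + v_{10} = 2·v_{7} + v_{11}  ⇒ sig = (2; 1,2)
  P={2,7}:  v_{2} + v_{7} = 2·v_{1} + v_{4} + 2·v_{8} + 2·v_{9}  ⇒ sig = (2; 1,2,2,2)
  P={1,5,8}:  v_{1} + v_{5} + v_{8} = 0  ⇒ sig = (3; —)
  P={4,7,11}:  v_{4} + v_{7} + v_{11} = v_{6}  ⇒ sig = (3; 1)
  P={4,9,11}:  v_{4} + v_{9} + v_{11} = v_{5}  ⇒ sig = (3; 1)
  P={1,6,8,9}:  v_{1} + v_{6} + v_{8} + v_{9} = v_{7}  ⇒ sig = (4; 1)
  P={1,3,4,8,9}:  v_{1} + v_{3} + v_{4} + v_{8} + v_{9} = v_{2}  ⇒ sig = (5; 1)
  P={1,6,7,9,11}:  v_{1} + v_{6} + v_{7} + v_{9} + v_{11} = v_{10}  ⇒ sig = (5; 1)

so the primitive-relation signature multiset is
{ (2; —),  (2; 1),  (2; 1,1),  (2; 1,1,1) ×3,  (2; 1,1,1,1) ×2,  (2; 1,1,2),  (2; 1,1,2,2),  (2; 1,2),  (2; 1,2,2,2),  (3; —),  (3; 1) ×2,  (4; 1),  (5; 1) ×2 }


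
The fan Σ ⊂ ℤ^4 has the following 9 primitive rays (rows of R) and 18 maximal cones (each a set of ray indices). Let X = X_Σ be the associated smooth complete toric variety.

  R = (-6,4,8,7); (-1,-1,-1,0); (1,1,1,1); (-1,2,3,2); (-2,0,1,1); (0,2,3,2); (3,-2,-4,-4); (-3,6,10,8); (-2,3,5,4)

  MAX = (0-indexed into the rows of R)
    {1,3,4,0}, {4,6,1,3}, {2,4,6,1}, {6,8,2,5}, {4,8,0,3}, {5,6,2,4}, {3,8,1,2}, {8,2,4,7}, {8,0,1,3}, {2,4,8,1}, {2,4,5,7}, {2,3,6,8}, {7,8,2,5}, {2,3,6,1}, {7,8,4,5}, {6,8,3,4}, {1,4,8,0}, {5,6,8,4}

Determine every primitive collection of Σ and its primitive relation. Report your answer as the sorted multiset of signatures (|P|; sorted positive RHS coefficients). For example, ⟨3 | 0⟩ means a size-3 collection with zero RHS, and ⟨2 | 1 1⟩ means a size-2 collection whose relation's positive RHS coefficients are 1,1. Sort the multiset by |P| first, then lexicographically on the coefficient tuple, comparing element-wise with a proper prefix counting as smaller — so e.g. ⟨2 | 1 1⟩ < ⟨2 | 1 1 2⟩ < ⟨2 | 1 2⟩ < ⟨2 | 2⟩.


14 minimal non-faces of Δ(Σ) (on 9 rays):

  {0,6}:  v_{0} + v_{6} = v_{3} + v_{4}  →  sig = ⟨2 | 1 1⟩
  {1,5}:  v_{1} + v_{5} = v_{2} + v_{4}  →  sig = ⟨2 | 1 1⟩
  {0,2}:  v_{0} + v_{2} = v_{1} + 2·v_{8}  →  sig = ⟨2 | 1 2⟩
  {0,5}:  v_{0} + v_{5} = v_{4} + 2·v_{8}  →  sig = ⟨2 | 1 2⟩
  {3,5}:  v_{3} + v_{5} = v_{6} + 2·v_{8}  →  sig = ⟨2 | 1 2⟩
  {3,7}:  v_{3} + v_{7} = v_{5} + 2·v_{8}  →  sig = ⟨2 | 1 2⟩
  {1,7}:  v_{1} + v_{7} = 2·v_{2} + 2·v_{4} + v_{8}  →  sig = ⟨2 | 1 2 2⟩
  {0,7}:  v_{0} + v_{7} = v_{2} + 2·v_{4} + 3·v_{8}  →  sig = ⟨2 | 1 2 3⟩
  {6,7}:  v_{6} + v_{7} = 2·v_{5}  →  sig = ⟨2 | 2⟩
  {1,6,8}:  v_{1} + v_{6} + v_{8} = 0  →  sig = ⟨3 | 0⟩
  {2,3,4}:  v_{2} + v_{3} + v_{4} = v_{8}  →  sig = ⟨3 | 1⟩
  {1,3,4,8}:  v_{1} + v_{3} + v_{4} + v_{8} = v_{0}  →  sig = ⟨4 | 1⟩
  {2,4,5,8}:  v_{2} + v_{4} + v_{5} + v_{8} = v_{7}  →  sig = ⟨4 | 1⟩
  {2,4,6,8}:  v_{2} + v_{4} + v_{6} + v_{8} = v_{5}  →  sig = ⟨4 | 1⟩

Sorted signature multiset PRS(X):
    ⟨2 | 1 1⟩
    ⟨2 | 1 1⟩
    ⟨2 | 1 2⟩
    ⟨2 | 1 2⟩
    ⟨2 | 1 2⟩
    ⟨2 | 1 2⟩
    ⟨2 | 1 2 2⟩
    ⟨2 | 1 2 3⟩
    ⟨2 | 2⟩
    ⟨3 | 0⟩
    ⟨3 | 1⟩
    ⟨4 | 1⟩
    ⟨4 | 1⟩
    ⟨4 | 1⟩


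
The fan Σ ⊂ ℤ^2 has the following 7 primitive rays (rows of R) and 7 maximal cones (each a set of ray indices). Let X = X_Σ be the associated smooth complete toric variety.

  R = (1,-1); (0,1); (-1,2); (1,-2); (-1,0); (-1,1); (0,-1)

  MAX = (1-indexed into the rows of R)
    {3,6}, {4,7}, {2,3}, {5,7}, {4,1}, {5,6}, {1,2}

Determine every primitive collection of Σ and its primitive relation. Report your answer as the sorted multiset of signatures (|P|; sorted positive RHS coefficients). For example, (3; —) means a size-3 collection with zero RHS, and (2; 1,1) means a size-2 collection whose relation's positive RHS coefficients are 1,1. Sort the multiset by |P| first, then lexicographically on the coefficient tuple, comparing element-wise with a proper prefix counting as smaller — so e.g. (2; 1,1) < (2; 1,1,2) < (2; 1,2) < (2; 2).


14 minimal non-faces of Δ(Σ) (on 7 rays):

  P = {1,6}:  v_{1} + v_{6} = 0 ; sig = (2; —)
  P = {2,7}:  v_{2} + v_{7} = 0 ; sig = (2; —)
  P = {3,4}:  v_{3} + v_{4} = 0 ; sig = (2; —)
  P = {1,3}:  v_{1} + v_{3} = v_{2} ; sig = (2; 1)
  P = {1,5}:  v_{1} + v_{5} = v_{7} ; sig = (2; 1)
  P = {1,7}:  v_{1} + v_{7} = v_{4} ; sig = (2; 1)
  P = {2,4}:  v_{2} + v_{4} = v_{1} ; sig = (2; 1)
  P = {2,5}:  v_{2} + v_{5} = v_{6} ; sig = (2; 1)
  P = {2,6}:  v_{2} + v_{6} = v_{3} ; sig = (2; 1)
  P = {3,7}:  v_{3} + v_{7} = v_{6} ; sig = (2; 1)
  P = {4,6}:  v_{4} + v_{6} = v_{7} ; sig = (2; 1)
  P = {6,7}:  v_{6} + v_{7} = v_{5} ; sig = (2; 1)
  P = {3,5}:  v_{3} + v_{5} = 2·v_{6} ; sig = (2; 2)
  P = {4,5}:  v_{4} + v_{5} = 2·v_{7} ; sig = (2; 2)

Sorted signature multiset PRS(X):
{ (2; —) ×3,  (2; 1) ×9,  (2; 2) ×2 }


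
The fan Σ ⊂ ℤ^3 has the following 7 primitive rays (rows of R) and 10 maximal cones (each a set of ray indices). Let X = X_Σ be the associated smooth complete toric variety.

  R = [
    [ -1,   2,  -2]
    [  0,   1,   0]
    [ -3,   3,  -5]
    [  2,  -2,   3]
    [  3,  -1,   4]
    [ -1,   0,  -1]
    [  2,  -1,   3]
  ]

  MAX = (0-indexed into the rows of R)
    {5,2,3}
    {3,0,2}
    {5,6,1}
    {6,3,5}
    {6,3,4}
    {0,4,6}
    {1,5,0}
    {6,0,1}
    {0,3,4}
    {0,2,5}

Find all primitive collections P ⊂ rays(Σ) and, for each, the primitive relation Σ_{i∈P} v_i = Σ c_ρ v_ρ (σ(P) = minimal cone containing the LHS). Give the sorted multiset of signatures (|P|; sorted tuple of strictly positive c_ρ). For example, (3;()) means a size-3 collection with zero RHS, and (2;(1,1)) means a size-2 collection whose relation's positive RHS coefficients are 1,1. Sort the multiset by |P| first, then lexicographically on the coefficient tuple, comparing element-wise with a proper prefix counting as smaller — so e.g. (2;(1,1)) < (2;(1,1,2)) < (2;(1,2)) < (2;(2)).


9 minimal non-faces of Δ(Σ) (on 7 rays):

  P = {1,3}:  v_{1} + v_{3} = v_{6}  so sig = (2;(1))
  P = {2,6}:  v_{2} + v_{6} = v_{0}  so sig = (2;(1))
  P = {4,5}:  v_{4} + v_{5} = v_{6}  so sig = (2;(1))
  P = {1,2}:  v_{1} + v_{2} = 2·v_{0} + v_{5}  so sig = (2;(1,2))
  P = {1,4}:  v_{1} + v_{4} = v_{0} + 2·v_{6}  so sig = (2;(1,2))
  P = {2,4}:  v_{2} + v_{4} = 2·v_{0} + v_{3}  so sig = (2;(1,2))
  P = {0,3,5}:  v_{0} + v_{3} + v_{5} = 0  so sig = (3;())
  P = {0,3,6}:  v_{0} + v_{3} + v_{6} = v_{4}  so sig = (3;(1))
  P = {0,5,6}:  v_{0} + v_{5} + v_{6} = v_{1}  so sig = (3;(1))

Signatures (|P|; sorted positive RHS coefficients), sorted:
    (2;(1))
    (2;(1))
    (2;(1))
    (2;(1,2))
    (2;(1,2))
    (2;(1,2))
    (3;())
    (3;(1))
    (3;(1))


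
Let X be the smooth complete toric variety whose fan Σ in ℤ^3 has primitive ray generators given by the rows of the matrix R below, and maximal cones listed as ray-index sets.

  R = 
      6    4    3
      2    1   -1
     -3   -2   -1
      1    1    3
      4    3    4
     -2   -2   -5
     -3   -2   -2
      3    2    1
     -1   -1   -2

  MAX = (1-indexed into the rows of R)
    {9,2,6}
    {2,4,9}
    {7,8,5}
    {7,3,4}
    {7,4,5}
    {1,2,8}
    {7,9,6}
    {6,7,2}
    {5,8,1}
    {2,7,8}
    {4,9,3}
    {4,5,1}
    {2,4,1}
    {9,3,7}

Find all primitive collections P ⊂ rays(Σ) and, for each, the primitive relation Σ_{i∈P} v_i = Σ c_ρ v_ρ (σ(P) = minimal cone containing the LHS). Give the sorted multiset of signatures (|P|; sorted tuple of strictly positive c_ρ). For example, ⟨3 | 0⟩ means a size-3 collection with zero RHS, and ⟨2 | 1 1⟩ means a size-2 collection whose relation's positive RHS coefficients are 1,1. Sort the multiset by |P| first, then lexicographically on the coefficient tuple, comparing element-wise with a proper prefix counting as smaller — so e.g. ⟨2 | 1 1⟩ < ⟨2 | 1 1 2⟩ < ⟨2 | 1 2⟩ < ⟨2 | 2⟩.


Primitive collections (18):

  {3,8}:  v_{3} + v_{8} = 0 — sig = ⟨2 | 0⟩
  {1,7}:  v_{1} + v_{7} = v_{8} — sig = ⟨2 | 1⟩
  {2,3}:  v_{2} + v_{3} = v_{9} — sig = ⟨2 | 1⟩
  {2,5}:  v_{2} + v_{5} = v_{1} — sig = ⟨2 | 1⟩
  {3,5}:  v_{3} + v_{5} = v_{4} — sig = ⟨2 | 1⟩
  {4,6}:  v_{4} + v_{6} = v_{9} — sig = ⟨2 | 1⟩
  {4,8}:  v_{4} + v_{8} = v_{5} — sig = ⟨2 | 1⟩
  {5,6}:  v_{5} + v_{6} = v_{2} — sig = ⟨2 | 1⟩
  {8,9}:  v_{8} + v_{9} = v_{2} — sig = ⟨2 | 1⟩
  {1,3}:  v_{1} + v_{3} = v_{2} + v_{4} — sig = ⟨2 | 1 1⟩
  {5,9}:  v_{5} + v_{9} = v_{2} + v_{4} — sig = ⟨2 | 1 1⟩
  {1,9}:  v_{1} + v_{9} = 2·v_{2} + v_{4} — sig = ⟨2 | 1 2⟩
  {3,6}:  v_{3} + v_{6} = v_{7} + 2·v_{9} — sig = ⟨2 | 1 2⟩
  {6,8}:  v_{6} + v_{8} = 2·v_{2} + v_{7} — sig = ⟨2 | 1 2⟩
  {1,6}:  v_{1} + v_{6} = 2·v_{2} — sig = ⟨2 | 2⟩
  {2,4,7}:  v_{2} + v_{4} + v_{7} = 0 — sig = ⟨3 | 0⟩
  {2,7,9}:  v_{2} + v_{7} + v_{9} = v_{6} — sig = ⟨3 | 1⟩
  {4,7,9}:  v_{4} + v_{7} + v_{9} = v_{3} — sig = ⟨3 | 1⟩

so the primitive-relation signature multiset is
    ⟨2 | 0⟩
    ⟨2 | 1⟩
    ⟨2 | 1⟩
    ⟨2 | 1⟩
    ⟨2 | 1⟩
    ⟨2 | 1⟩
    ⟨2 | 1⟩
    ⟨2 | 1⟩
    ⟨2 | 1⟩
    ⟨2 | 1 1⟩
    ⟨2 | 1 1⟩
    ⟨2 | 1 2⟩
    ⟨2 | 1 2⟩
    ⟨2 | 1 2⟩
    ⟨2 | 2⟩
    ⟨3 | 0⟩
    ⟨3 | 1⟩
    ⟨3 | 1⟩


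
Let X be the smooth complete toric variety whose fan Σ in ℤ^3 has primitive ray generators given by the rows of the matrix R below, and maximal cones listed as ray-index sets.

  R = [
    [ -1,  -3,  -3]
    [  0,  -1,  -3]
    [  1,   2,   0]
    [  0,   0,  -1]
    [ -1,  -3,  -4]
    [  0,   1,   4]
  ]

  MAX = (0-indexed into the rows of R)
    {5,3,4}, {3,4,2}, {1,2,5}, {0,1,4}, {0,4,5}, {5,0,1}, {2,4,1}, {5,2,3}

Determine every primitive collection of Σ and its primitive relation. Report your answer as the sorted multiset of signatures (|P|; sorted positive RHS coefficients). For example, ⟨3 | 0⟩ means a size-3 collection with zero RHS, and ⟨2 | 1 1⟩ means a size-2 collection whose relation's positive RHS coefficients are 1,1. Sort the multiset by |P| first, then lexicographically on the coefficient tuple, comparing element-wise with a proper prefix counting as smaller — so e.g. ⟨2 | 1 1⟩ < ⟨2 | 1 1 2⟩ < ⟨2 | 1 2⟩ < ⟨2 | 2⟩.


Primitive collections (5):

  {0,2}:  v_{0} + v_{2} = v_{1}  ⇒ sig = ⟨2 | 1⟩
  {0,3}:  v_{0} + v_{3} = v_{4}  ⇒ sig = ⟨2 | 1⟩
  {1,3}:  v_{1} + v_{3} = v_{2} + v_{4}  ⇒ sig = ⟨2 | 1 1⟩
  {2,4,5}:  v_{2} + v_{4} + v_{5} = 0  ⇒ sig = ⟨3 | 0⟩
  {1,4,5}:  v_{1} + v_{4} + v_{5} = v_{0}  ⇒ sig = ⟨3 | 1⟩

Sorted signature multiset PRS(X):
    |P|=2: 3 collections, coeffs (1), (1), (1,1)
    |P|=3: 2 collections, coeffs (), (1)


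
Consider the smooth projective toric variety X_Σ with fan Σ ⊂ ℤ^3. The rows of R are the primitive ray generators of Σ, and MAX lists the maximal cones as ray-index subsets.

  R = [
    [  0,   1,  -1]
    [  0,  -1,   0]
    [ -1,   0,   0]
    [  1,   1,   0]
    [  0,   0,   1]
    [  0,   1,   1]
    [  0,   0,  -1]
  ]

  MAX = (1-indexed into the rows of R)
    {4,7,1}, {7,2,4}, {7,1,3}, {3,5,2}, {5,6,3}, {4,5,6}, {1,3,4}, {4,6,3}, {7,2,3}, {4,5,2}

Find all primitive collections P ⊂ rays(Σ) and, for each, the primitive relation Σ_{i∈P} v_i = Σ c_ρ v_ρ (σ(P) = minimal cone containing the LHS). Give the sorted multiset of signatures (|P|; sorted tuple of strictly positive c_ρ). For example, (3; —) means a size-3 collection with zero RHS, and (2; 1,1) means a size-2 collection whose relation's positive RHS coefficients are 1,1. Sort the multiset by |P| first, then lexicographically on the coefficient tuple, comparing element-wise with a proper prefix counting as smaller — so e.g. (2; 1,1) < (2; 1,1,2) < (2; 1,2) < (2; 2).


Δ(Σ) — 7 vertices, 9 min non-faces:

  P={5,7}:  v_{5} + v_{7} = 0 — sig = (2; —)
  P={1,2}:  v_{1} + v_{2} = v_{7} — sig = (2; 1)
  P={2,6}:  v_{2} + v_{6} = v_{5} — sig = (2; 1)
  P={1,5}:  v_{1} + v_{5} = v_{3} + v_{4} — sig = (2; 1,1)
  P={6,7}:  v_{6} + v_{7} = v_{3} + v_{4} — sig = (2; 1,1)
  P={1,6}:  v_{1} + v_{6} = 2·v_{3} + 2·v_{4} — sig = (2; 2,2)
  P={2,3,4}:  v_{2} + v_{3} + v_{4} = 0 — sig = (3; —)
  P={3,4,5}:  v_{3} + v_{4} + v_{5} = v_{6} — sig = (3; 1)
  P={3,4,7}:  v_{3} + v_{4} + v_{7} = v_{1} — sig = (3; 1)

Hence PRS(X_Σ) =
    |P|=2: 6 collections, coeffs (), (1), (1), (1,1), (1,1), (2,2)
    |P|=3: 3 collections, coeffs (), (1), (1)


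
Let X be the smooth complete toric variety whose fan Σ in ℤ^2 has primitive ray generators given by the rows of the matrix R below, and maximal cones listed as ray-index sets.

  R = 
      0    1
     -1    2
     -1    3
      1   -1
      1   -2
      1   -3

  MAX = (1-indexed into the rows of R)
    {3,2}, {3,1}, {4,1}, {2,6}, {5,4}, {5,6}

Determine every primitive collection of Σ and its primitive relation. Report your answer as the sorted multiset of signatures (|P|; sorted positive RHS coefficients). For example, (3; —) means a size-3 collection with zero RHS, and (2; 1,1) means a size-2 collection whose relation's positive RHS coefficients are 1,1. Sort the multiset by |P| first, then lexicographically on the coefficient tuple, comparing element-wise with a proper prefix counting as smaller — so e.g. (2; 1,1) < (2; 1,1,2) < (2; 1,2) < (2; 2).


Σ has 9 primitive collections:

  {2,5}:  v_{2} + v_{5} = 0 ; sig = (2; —)
  {3,6}:  v_{3} + v_{6} = 0 ; sig = (2; —)
  {1,2}:  v_{1} + v_{2} = v_{3} ; sig = (2; 1)
  {1,5}:  v_{1} + v_{5} = v_{4} ; sig = (2; 1)
  {1,6}:  v_{1} + v_{6} = v_{5} ; sig = (2; 1)
  {2,4}:  v_{2} + v_{4} = v_{1} ; sig = (2; 1)
  {3,5}:  v_{3} + v_{5} = v_{1} ; sig = (2; 1)
  {3,4}:  v_{3} + v_{4} = 2·v_{1} ; sig = (2; 2)
  {4,6}:  v_{4} + v_{6} = 2·v_{5} ; sig = (2; 2)

Signatures (|P|; sorted positive RHS coefficients), sorted:
{ (2; —) ×2,  (2; 1) ×5,  (2; 2) ×2 }


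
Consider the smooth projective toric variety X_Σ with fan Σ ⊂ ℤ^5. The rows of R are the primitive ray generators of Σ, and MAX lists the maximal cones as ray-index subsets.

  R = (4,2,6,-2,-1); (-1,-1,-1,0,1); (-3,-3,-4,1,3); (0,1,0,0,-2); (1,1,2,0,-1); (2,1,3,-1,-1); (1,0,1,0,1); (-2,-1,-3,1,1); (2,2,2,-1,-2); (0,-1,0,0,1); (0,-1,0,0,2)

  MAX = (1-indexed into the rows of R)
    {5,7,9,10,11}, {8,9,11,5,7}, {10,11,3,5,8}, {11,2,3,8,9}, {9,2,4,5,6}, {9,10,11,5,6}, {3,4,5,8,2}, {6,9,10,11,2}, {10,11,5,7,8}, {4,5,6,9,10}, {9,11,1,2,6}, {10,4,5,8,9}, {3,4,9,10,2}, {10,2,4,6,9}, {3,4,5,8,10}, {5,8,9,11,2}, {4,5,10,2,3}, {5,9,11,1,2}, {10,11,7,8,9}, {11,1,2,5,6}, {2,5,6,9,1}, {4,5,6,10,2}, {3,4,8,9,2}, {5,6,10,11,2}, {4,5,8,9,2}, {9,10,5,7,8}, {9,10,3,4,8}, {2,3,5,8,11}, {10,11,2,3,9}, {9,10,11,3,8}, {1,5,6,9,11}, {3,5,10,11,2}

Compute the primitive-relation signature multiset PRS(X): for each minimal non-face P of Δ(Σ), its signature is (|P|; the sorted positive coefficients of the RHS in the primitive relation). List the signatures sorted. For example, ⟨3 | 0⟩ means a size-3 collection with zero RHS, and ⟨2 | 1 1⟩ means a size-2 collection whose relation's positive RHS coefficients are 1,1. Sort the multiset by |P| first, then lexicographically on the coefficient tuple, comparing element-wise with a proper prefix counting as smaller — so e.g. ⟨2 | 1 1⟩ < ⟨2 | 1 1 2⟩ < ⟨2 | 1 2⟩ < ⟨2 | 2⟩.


Σ has 17 primitive collections:

  P={4,11}:  v_{4} + v_{11} = 0 — sig = ⟨2 | 0⟩
  P={6,8}:  v_{6} + v_{8} = 0 — sig = ⟨2 | 0⟩
  P={2,7}:  v_{2} + v_{7} = v_{11} — sig = ⟨2 | 1⟩
  P={3,6}:  v_{3} + v_{6} = v_{2} + v_{10} — sig = ⟨2 | 1 1⟩
  P={1,3}:  v_{1} + v_{3} = v_{2} + v_{6} + v_{11} — sig = ⟨2 | 1 1 1⟩
  P={3,7}:  v_{3} + v_{7} = v_{8} + v_{10} + v_{11} — sig = ⟨2 | 1 1 1⟩
  P={1,4}:  v_{1} + v_{4} = v_{2} + v_{5} + v_{6} + v_{9} — sig = ⟨2 | 1 1 1 1⟩
  P={1,8}:  v_{1} + v_{8} = v_{2} + v_{5} + v_{9} + v_{11} — sig = ⟨2 | 1 1 1 1⟩
  P={4,7}:  v_{4} + v_{7} = v_{5} + v_{8} + v_{9} + v_{10} — sig = ⟨2 | 1 1 1 1⟩
  P={6,7}:  v_{6} + v_{7} = v_{5} + v_{9} + v_{10} + v_{11} — sig = ⟨2 | 1 1 1 1⟩
  P={1,7}:  v_{1} + v_{7} = v_{5} + v_{6} + v_{9} + 2·v_{11} — sig = ⟨2 | 1 1 1 2⟩
  P={1,10}:  v_{1} + v_{10} = 2·v_{6} + v_{11} — sig = ⟨2 | 1 2⟩
  P={3,5,9}:  v_{3} + v_{5} + v_{9} = 0 — sig = ⟨3 | 0⟩
  P={2,8,10}:  v_{2} + v_{8} + v_{10} = v_{3} — sig = ⟨3 | 1⟩
  P={2,5,9,10}:  v_{2} + v_{5} + v_{9} + v_{10} = v_{6} — sig = ⟨4 | 1⟩
  P={2,5,6,9,11}:  v_{2} + v_{5} + v_{6} + v_{9} + v_{11} = v_{1} — sig = ⟨5 | 1⟩
  P={5,8,9,10,11}:  v_{5} + v_{8} + v_{9} + v_{10} + v_{11} = v_{7} — sig = ⟨5 | 1⟩

Sorted signature multiset PRS(X):
    ⟨2 | 0⟩
    ⟨2 | 0⟩
    ⟨2 | 1⟩
    ⟨2 | 1 1⟩
    ⟨2 | 1 1 1⟩
    ⟨2 | 1 1 1⟩
    ⟨2 | 1 1 1 1⟩
    ⟨2 | 1 1 1 1⟩
    ⟨2 | 1 1 1 1⟩
    ⟨2 | 1 1 1 1⟩
    ⟨2 | 1 1 1 2⟩
    ⟨2 | 1 2⟩
    ⟨3 | 0⟩
    ⟨3 | 1⟩
    ⟨4 | 1⟩
    ⟨5 | 1⟩
    ⟨5 | 1⟩


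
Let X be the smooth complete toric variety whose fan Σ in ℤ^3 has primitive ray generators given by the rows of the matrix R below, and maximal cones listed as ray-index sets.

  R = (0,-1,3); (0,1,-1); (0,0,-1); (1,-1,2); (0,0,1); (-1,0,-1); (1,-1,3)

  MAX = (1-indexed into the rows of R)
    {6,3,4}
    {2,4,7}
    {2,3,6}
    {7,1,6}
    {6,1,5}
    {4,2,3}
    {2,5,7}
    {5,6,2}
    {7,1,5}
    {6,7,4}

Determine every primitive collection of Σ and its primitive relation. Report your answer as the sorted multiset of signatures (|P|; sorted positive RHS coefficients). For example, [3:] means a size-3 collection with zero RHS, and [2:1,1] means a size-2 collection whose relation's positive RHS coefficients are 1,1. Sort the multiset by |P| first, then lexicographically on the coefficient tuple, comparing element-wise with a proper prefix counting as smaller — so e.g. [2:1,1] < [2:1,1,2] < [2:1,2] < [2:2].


|primitive collections| = 9. Relations:

  P = {3,5}:  v_{3} + v_{5} = 0  ⇒ sig = [2:]
  P = {3,7}:  v_{3} + v_{7} = v_{4}  ⇒ sig = [2:1]
  P = {4,5}:  v_{4} + v_{5} = v_{7}  ⇒ sig = [2:1]
  P = {1,3}:  v_{1} + v_{3} = v_{6} + v_{7}  ⇒ sig = [2:1,1]
  P = {1,4}:  v_{1} + v_{4} = v_{6} + 2·v_{7}  ⇒ sig = [2:1,2]
  P = {1,2}:  v_{1} + v_{2} = 2·v_{5}  ⇒ sig = [2:2]
  P = {2,4,6}:  v_{2} + v_{4} + v_{6} = 0  ⇒ sig = [3:]
  P = {2,6,7}:  v_{2} + v_{6} + v_{7} = v_{5}  ⇒ sig = [3:1]
  P = {5,6,7}:  v_{5} + v_{6} + v_{7} = v_{1}  ⇒ sig = [3:1]

so the primitive-relation signature multiset is
    |P|=2: 6 collections, coeffs (), (1), (1), (1,1), (1,2), (2)
    |P|=3: 3 collections, coeffs (), (1), (1)


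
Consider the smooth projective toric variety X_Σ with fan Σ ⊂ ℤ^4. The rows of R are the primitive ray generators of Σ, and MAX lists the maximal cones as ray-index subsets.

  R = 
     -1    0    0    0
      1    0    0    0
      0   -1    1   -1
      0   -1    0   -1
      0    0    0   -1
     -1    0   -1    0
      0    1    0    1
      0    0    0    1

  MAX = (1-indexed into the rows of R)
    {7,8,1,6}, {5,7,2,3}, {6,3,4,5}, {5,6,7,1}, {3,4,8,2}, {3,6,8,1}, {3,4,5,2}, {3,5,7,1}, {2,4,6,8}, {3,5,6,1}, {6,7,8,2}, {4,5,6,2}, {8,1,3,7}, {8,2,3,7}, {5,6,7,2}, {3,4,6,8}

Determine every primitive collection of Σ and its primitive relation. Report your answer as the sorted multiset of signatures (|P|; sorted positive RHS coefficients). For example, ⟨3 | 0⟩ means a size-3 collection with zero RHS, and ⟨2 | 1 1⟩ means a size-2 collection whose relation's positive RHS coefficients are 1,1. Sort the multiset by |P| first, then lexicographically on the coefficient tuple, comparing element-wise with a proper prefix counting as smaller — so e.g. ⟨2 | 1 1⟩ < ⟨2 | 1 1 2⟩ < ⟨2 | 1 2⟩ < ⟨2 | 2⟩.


|primitive collections| = 6. Relations:

  • {1,2}:  v_{1} + v_{2} = 0  ⟹  sig = ⟨2 | 0⟩
  • {4,7}:  v_{4} + v_{7} = 0  ⟹  sig = ⟨2 | 0⟩
  • {5,8}:  v_{5} + v_{8} = 0  ⟹  sig = ⟨2 | 0⟩
  • {1,4}:  v_{1} + v_{4} = v_{3} + v_{6}  ⟹  sig = ⟨2 | 1 1⟩
  • {2,3,6}:  v_{2} + v_{3} + v_{6} = v_{4}  ⟹  sig = ⟨3 | 1⟩
  • {3,6,7}:  v_{3} + v_{6} + v_{7} = v_{1}  ⟹  sig = ⟨3 | 1⟩

Sorted signature multiset PRS(X):
    |P|=2: 4 collections, coeffs (), (), (), (1,1)
    |P|=3: 2 collections, coeffs (1), (1)


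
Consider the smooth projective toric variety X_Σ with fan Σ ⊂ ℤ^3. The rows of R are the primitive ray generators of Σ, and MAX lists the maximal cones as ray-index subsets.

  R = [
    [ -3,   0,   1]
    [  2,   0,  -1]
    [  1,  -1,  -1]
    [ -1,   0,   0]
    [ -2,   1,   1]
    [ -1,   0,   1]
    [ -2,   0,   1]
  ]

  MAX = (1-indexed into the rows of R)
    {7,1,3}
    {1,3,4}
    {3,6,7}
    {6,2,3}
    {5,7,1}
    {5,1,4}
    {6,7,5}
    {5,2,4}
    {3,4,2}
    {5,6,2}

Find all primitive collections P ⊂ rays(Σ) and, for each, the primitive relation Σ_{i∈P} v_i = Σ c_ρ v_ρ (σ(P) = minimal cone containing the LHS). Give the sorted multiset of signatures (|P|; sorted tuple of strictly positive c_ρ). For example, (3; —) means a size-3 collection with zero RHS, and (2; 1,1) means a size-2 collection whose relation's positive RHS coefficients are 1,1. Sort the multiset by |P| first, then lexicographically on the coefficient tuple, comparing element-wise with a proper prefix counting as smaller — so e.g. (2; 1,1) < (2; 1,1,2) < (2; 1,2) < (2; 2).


Σ has 6 primitive collections:

  P = {2,7}:  v_{2} + v_{7} = 0 ; sig = (2; —)
  P = {1,2}:  v_{1} + v_{2} = v_{4} ; sig = (2; 1)
  P = {3,5}:  v_{3} + v_{5} = v_{4} ; sig = (2; 1)
  P = {4,6}:  v_{4} + v_{6} = v_{7} ; sig = (2; 1)
  P = {4,7}:  v_{4} + v_{7} = v_{1} ; sig = (2; 1)
  P = {1,6}:  v_{1} + v_{6} = 2·v_{7} ; sig = (2; 2)

Signatures (|P|; sorted positive RHS coefficients), sorted:
[(2; —), (2; 1), (2; 1), (2; 1), (2; 1), (2; 2)]


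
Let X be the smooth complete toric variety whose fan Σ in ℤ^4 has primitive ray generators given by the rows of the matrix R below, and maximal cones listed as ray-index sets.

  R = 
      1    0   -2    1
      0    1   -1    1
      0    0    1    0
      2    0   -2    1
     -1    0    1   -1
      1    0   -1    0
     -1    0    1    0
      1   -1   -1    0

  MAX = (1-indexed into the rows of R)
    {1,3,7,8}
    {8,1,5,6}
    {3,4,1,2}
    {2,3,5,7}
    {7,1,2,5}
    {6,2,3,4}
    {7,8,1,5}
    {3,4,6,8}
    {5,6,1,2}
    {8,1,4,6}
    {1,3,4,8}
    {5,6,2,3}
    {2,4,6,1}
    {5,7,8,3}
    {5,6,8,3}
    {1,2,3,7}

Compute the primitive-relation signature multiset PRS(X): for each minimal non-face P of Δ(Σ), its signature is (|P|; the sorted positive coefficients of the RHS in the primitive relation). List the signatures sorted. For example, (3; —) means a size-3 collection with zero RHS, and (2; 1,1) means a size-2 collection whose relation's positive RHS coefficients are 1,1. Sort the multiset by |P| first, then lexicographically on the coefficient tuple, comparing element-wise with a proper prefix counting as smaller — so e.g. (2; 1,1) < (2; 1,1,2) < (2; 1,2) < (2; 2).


Minimal non-faces — 6 found among 8 rays, 16 max cones:

  P = {6,7}:  v_{6} + v_{7} = 0  so sig = (2; —)
  P = {2,8}:  v_{2} + v_{8} = v_{1}  so sig = (2; 1)
  P = {4,5}:  v_{4} + v_{5} = v_{6}  so sig = (2; 1)
  P = {4,7}:  v_{4} + v_{7} = v_{1} + v_{3}  so sig = (2; 1,1)
  P = {1,3,5}:  v_{1} + v_{3} + v_{5} = 0  so sig = (3; —)
  P = {1,3,6}:  v_{1} + v_{3} + v_{6} = v_{4}  so sig = (3; 1)

so the primitive-relation signature multiset is
    |P|=2: 4 collections, coeffs (), (1), (1), (1,1)
    |P|=3: 2 collections, coeffs (), (1)


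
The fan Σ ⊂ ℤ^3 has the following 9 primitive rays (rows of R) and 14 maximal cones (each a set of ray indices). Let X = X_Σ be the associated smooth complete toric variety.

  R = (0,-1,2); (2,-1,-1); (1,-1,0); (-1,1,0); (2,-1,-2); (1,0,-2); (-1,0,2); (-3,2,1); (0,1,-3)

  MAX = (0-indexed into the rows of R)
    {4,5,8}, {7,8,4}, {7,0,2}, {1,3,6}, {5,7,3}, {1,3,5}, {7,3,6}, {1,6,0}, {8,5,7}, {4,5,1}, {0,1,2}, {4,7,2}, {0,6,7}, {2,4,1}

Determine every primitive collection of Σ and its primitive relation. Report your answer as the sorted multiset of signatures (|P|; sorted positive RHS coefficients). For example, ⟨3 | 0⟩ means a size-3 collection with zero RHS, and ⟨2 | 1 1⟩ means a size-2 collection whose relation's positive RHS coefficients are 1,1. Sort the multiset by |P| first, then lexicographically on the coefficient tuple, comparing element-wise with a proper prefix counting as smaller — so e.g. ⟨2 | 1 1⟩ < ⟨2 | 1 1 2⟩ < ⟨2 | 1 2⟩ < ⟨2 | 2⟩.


Minimal non-faces — 16 found among 9 rays, 14 max cones:

  • {2,3}:  v_{2} + v_{3} = 0 ; sig = ⟨2 | 0⟩
  • {5,6}:  v_{5} + v_{6} = 0 ; sig = ⟨2 | 0⟩
  • {0,3}:  v_{0} + v_{3} = v_{6} ; sig = ⟨2 | 1⟩
  • {0,5}:  v_{0} + v_{5} = v_{2} ; sig = ⟨2 | 1⟩
  • {1,7}:  v_{1} + v_{7} = v_{3} ; sig = ⟨2 | 1⟩
  • {2,5}:  v_{2} + v_{5} = v_{4} ; sig = ⟨2 | 1⟩
  • {2,6}:  v_{2} + v_{6} = v_{0} ; sig = ⟨2 | 1⟩
  • {3,4}:  v_{3} + v_{4} = v_{5} ; sig = ⟨2 | 1⟩
  • {4,6}:  v_{4} + v_{6} = v_{2} ; sig = ⟨2 | 1⟩
  • {6,8}:  v_{6} + v_{8} = v_{4} + v_{7} ; sig = ⟨2 | 1 1⟩
  • {0,8}:  v_{0} + v_{8} = v_{2} + v_{4} + v_{7} ; sig = ⟨2 | 1 1 1⟩
  • {2,8}:  v_{2} + v_{8} = 2·v_{4} + v_{7} ; sig = ⟨2 | 1 2⟩
  • {3,8}:  v_{3} + v_{8} = 2·v_{5} + v_{7} ; sig = ⟨2 | 1 2⟩
  • {0,4}:  v_{0} + v_{4} = 2·v_{2} ; sig = ⟨2 | 2⟩
  • {1,8}:  v_{1} + v_{8} = 2·v_{5} ; sig = ⟨2 | 2⟩
  • {4,5,7}:  v_{4} + v_{5} + v_{7} = v_{8} ; sig = ⟨3 | 1⟩

Sorted signature multiset PRS(X):
[⟨2 | 0⟩, ⟨2 | 0⟩, ⟨2 | 1⟩, ⟨2 | 1⟩, ⟨2 | 1⟩, ⟨2 | 1⟩, ⟨2 | 1⟩, ⟨2 | 1⟩, ⟨2 | 1⟩, ⟨2 | 1 1⟩, ⟨2 | 1 1 1⟩, ⟨2 | 1 2⟩, ⟨2 | 1 2⟩, ⟨2 | 2⟩, ⟨2 | 2⟩, ⟨3 | 1⟩]


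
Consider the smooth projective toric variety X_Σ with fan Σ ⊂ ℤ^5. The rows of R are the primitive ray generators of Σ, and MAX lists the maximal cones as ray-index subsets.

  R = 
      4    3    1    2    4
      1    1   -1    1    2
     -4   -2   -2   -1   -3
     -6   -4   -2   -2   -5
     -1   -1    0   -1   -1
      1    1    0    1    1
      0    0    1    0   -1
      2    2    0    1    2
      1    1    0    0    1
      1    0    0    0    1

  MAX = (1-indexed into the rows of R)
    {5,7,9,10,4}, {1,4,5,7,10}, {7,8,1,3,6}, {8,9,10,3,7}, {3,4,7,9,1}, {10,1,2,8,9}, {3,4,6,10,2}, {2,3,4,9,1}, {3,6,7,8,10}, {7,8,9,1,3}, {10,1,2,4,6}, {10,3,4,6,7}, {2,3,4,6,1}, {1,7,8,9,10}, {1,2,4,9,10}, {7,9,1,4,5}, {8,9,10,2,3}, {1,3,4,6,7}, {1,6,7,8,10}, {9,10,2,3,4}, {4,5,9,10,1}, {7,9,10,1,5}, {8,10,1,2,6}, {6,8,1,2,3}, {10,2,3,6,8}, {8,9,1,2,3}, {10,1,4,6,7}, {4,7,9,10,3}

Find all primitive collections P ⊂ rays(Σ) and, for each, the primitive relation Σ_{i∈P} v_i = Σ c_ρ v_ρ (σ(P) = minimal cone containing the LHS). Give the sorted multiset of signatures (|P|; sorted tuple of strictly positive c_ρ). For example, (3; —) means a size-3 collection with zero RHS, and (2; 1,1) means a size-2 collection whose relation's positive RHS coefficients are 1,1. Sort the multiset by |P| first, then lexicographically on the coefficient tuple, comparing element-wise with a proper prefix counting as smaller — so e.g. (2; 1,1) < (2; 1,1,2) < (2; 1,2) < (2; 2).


9 minimal non-faces of Δ(Σ) (on 10 rays):

  P={5,6}:  v_{5} + v_{6} = 0  ⇒ sig = (2; —)
  P={2,7}:  v_{2} + v_{7} = v_{6}  ⇒ sig = (2; 1)
  P={4,8}:  v_{4} + v_{8} = v_{3}  ⇒ sig = (2; 1)
  P={5,8}:  v_{5} + v_{8} = v_{9}  ⇒ sig = (2; 1)
  P={6,9}:  v_{6} + v_{9} = v_{8}  ⇒ sig = (2; 1)
  P={3,5}:  v_{3} + v_{5} = v_{4} + v_{9}  ⇒ sig = (2; 1,1)
  P={2,5}:  v_{2} + v_{5} = v_{1} + v_{4} + v_{9} + v_{10}  ⇒ sig = (2; 1,1,1,1)
  P={1,3,10}:  v_{1} + v_{3} + v_{10} = v_{2}  ⇒ sig = (3; 1)
  P={1,4,7,9,10}:  v_{1} + v_{4} + v_{7} + v_{9} + v_{10} = 0  ⇒ sig = (5; —)

Sorted signature multiset PRS(X):
[(2; —), (2; 1), (2; 1), (2; 1), (2; 1), (2; 1,1), (2; 1,1,1,1), (3; 1), (5; —)]
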